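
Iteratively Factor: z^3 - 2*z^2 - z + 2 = (z - 1)*(z^2 - z - 2) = (z - 2)*(z - 1)*(z + 1)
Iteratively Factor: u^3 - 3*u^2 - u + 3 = (u - 1)*(u^2 - 2*u - 3) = (u - 3)*(u - 1)*(u + 1)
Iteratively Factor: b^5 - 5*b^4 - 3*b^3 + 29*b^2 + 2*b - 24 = (b - 1)*(b^4 - 4*b^3 - 7*b^2 + 22*b + 24) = (b - 1)*(b + 2)*(b^3 - 6*b^2 + 5*b + 12) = (b - 1)*(b + 1)*(b + 2)*(b^2 - 7*b + 12) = (b - 4)*(b - 1)*(b + 1)*(b + 2)*(b - 3)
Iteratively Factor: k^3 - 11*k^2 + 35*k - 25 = (k - 1)*(k^2 - 10*k + 25) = (k - 5)*(k - 1)*(k - 5)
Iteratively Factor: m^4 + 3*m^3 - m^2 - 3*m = (m - 1)*(m^3 + 4*m^2 + 3*m) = (m - 1)*(m + 1)*(m^2 + 3*m) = m*(m - 1)*(m + 1)*(m + 3)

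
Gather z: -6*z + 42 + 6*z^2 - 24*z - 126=6*z^2 - 30*z - 84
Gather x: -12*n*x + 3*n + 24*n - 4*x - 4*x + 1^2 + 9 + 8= 27*n + x*(-12*n - 8) + 18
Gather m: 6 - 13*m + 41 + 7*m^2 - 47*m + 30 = 7*m^2 - 60*m + 77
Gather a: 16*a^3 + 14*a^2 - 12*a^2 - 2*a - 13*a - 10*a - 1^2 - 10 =16*a^3 + 2*a^2 - 25*a - 11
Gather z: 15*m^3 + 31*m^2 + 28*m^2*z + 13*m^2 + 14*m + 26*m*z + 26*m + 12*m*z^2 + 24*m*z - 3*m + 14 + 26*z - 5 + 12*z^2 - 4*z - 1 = 15*m^3 + 44*m^2 + 37*m + z^2*(12*m + 12) + z*(28*m^2 + 50*m + 22) + 8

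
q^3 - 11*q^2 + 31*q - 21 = (q - 7)*(q - 3)*(q - 1)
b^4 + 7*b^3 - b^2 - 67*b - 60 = (b - 3)*(b + 1)*(b + 4)*(b + 5)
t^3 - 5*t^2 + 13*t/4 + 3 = (t - 4)*(t - 3/2)*(t + 1/2)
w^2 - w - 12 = (w - 4)*(w + 3)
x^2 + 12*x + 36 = (x + 6)^2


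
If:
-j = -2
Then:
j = 2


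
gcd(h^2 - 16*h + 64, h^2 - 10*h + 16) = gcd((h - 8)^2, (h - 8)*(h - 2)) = h - 8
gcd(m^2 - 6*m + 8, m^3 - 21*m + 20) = m - 4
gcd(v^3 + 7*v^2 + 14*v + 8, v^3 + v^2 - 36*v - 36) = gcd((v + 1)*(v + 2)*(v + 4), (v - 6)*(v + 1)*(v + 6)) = v + 1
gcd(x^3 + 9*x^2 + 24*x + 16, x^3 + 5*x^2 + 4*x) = x^2 + 5*x + 4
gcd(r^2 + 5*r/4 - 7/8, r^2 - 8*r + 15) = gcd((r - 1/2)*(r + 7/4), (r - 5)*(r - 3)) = 1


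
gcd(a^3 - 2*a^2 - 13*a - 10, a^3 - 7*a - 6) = a^2 + 3*a + 2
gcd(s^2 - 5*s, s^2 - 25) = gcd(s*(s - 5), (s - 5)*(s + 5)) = s - 5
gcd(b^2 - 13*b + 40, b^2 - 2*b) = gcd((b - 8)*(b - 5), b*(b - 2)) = 1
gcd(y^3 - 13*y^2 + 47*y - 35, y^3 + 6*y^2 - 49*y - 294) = y - 7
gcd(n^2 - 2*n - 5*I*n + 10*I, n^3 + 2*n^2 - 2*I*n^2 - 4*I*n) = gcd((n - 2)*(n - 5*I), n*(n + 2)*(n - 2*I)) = 1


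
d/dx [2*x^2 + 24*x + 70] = 4*x + 24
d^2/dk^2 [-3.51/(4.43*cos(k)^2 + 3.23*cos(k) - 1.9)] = (275.533596*(1 - cos(k)^2)^2 + 150.672717*cos(k)^3 + 292.560957*cos(k)^2 - 279.804564*cos(k) - 407.859894)/(4.43*cos(k)^2 + 3.23*cos(k) - 1.9)^3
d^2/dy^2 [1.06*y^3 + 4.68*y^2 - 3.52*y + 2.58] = 6.36*y + 9.36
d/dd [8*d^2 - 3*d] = 16*d - 3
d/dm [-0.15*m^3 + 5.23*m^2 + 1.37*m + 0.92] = -0.45*m^2 + 10.46*m + 1.37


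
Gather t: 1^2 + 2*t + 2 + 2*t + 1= 4*t + 4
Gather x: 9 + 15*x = 15*x + 9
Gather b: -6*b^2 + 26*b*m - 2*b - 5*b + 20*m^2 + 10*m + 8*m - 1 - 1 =-6*b^2 + b*(26*m - 7) + 20*m^2 + 18*m - 2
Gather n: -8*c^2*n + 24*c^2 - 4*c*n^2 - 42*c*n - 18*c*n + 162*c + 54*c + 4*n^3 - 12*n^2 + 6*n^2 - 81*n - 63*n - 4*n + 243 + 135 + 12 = 24*c^2 + 216*c + 4*n^3 + n^2*(-4*c - 6) + n*(-8*c^2 - 60*c - 148) + 390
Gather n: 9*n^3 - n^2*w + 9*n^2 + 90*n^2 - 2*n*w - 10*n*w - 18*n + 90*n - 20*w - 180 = 9*n^3 + n^2*(99 - w) + n*(72 - 12*w) - 20*w - 180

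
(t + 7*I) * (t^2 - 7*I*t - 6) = t^3 + 43*t - 42*I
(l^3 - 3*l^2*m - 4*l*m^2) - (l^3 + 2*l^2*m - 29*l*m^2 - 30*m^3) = -5*l^2*m + 25*l*m^2 + 30*m^3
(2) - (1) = 1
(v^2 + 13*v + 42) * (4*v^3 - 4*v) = 4*v^5 + 52*v^4 + 164*v^3 - 52*v^2 - 168*v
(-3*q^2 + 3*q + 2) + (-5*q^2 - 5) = -8*q^2 + 3*q - 3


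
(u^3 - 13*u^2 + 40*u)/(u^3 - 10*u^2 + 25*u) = (u - 8)/(u - 5)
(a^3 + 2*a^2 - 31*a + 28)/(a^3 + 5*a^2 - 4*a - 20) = (a^3 + 2*a^2 - 31*a + 28)/(a^3 + 5*a^2 - 4*a - 20)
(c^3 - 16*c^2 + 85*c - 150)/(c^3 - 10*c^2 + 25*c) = (c - 6)/c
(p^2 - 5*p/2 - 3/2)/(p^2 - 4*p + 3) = (p + 1/2)/(p - 1)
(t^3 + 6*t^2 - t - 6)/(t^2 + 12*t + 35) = (t^3 + 6*t^2 - t - 6)/(t^2 + 12*t + 35)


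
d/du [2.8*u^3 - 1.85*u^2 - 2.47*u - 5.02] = 8.4*u^2 - 3.7*u - 2.47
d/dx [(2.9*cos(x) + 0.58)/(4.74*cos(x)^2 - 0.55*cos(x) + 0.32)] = (13.746*cos(x)^2 + 5.4984*cos(x) - 1.247)*sin(x)/(22.4676*cos(x)^4 - 5.214*cos(x)^3 + 3.3361*cos(x)^2 - 0.352*cos(x) + 0.1024)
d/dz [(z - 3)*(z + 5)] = 2*z + 2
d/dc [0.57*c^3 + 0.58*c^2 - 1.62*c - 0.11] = 1.71*c^2 + 1.16*c - 1.62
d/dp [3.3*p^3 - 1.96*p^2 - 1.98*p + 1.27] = 9.9*p^2 - 3.92*p - 1.98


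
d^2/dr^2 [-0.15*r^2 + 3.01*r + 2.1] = -0.300000000000000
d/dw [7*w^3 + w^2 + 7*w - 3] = 21*w^2 + 2*w + 7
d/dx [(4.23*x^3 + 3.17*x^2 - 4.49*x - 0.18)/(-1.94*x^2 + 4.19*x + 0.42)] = (-8.2062*x^4 + 35.4474*x^3 + 9.90150000000001*x^2 + 1.9644*x - 1.1316)/(3.7636*x^4 - 16.2572*x^3 + 15.9265*x^2 + 3.5196*x + 0.1764)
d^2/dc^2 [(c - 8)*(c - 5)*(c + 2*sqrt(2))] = 6*c - 26 + 4*sqrt(2)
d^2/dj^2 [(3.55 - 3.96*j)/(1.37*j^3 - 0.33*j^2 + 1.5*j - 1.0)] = (-44.595144*j^5 + 90.697836*j^4 - 10.266168*j^3 - 19.01133*j^2 + 26.4783*j + 1.752)/(2.571353*j^9 - 1.858131*j^8 + 8.893629*j^7 - 9.735537*j^6 + 12.45015*j^5 - 14.8842*j^4 + 10.455*j^3 - 7.74*j^2 + 4.5*j - 1.0)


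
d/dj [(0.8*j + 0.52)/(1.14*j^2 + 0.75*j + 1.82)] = (-0.912*j^2 - 1.1856*j + 1.066)/(1.2996*j^4 + 1.71*j^3 + 4.7121*j^2 + 2.73*j + 3.3124)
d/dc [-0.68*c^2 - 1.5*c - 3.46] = -1.36*c - 1.5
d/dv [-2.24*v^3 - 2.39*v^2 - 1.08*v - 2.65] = -6.72*v^2 - 4.78*v - 1.08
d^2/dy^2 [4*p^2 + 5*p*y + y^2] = 2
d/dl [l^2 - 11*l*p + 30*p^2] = 2*l - 11*p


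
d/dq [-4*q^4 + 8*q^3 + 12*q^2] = 8*q*(-2*q^2 + 3*q + 3)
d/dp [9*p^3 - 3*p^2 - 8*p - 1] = 27*p^2 - 6*p - 8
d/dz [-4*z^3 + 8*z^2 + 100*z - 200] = -12*z^2 + 16*z + 100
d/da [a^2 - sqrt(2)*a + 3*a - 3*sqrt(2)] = 2*a - sqrt(2) + 3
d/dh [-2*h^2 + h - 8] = 1 - 4*h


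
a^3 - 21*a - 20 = (a - 5)*(a + 1)*(a + 4)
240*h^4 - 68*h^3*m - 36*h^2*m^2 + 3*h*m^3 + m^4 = (-5*h + m)*(-2*h + m)*(4*h + m)*(6*h + m)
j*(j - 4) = j^2 - 4*j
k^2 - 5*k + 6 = (k - 3)*(k - 2)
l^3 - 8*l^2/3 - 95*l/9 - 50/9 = (l - 5)*(l + 2/3)*(l + 5/3)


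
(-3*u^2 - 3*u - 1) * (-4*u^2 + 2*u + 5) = 12*u^4 + 6*u^3 - 17*u^2 - 17*u - 5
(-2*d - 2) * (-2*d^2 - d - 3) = 4*d^3 + 6*d^2 + 8*d + 6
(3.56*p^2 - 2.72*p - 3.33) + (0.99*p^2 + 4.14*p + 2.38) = 4.55*p^2 + 1.42*p - 0.95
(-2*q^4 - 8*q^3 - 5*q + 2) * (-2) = 4*q^4 + 16*q^3 + 10*q - 4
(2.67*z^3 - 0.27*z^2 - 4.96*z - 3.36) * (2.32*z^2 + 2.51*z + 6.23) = 6.1944*z^5 + 6.0753*z^4 + 4.4492*z^3 - 21.9269*z^2 - 39.3344*z - 20.9328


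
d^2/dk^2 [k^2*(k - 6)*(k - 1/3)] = 12*k^2 - 38*k + 4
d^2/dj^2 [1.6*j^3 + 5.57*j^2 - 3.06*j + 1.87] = 9.6*j + 11.14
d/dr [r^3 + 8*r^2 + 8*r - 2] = 3*r^2 + 16*r + 8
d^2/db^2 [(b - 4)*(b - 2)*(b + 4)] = 6*b - 4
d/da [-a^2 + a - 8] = 1 - 2*a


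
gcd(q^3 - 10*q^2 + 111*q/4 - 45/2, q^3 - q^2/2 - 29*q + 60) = q - 5/2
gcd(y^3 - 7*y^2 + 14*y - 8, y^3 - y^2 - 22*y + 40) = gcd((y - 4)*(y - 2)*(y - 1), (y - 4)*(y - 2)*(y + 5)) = y^2 - 6*y + 8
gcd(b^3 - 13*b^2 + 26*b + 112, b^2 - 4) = b + 2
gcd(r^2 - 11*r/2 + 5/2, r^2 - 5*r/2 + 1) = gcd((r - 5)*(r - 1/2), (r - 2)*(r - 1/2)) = r - 1/2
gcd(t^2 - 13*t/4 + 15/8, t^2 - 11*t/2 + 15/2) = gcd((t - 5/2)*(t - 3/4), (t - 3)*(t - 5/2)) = t - 5/2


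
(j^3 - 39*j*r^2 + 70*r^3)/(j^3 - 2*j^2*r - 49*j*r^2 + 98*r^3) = (-j + 5*r)/(-j + 7*r)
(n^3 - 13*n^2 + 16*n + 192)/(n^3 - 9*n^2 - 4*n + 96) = (n - 8)/(n - 4)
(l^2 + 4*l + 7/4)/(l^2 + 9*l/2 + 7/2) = (l + 1/2)/(l + 1)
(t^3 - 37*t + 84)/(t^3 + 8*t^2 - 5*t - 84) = (t - 4)/(t + 4)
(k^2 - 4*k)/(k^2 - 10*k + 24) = k/(k - 6)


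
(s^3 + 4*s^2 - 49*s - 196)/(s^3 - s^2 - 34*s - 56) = (s + 7)/(s + 2)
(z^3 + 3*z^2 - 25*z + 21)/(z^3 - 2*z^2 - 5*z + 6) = (z + 7)/(z + 2)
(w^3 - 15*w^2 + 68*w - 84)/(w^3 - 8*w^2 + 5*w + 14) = (w - 6)/(w + 1)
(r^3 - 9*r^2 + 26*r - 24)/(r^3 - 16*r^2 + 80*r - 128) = (r^2 - 5*r + 6)/(r^2 - 12*r + 32)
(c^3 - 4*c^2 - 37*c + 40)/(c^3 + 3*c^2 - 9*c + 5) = (c - 8)/(c - 1)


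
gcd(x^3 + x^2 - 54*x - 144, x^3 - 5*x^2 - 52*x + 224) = x - 8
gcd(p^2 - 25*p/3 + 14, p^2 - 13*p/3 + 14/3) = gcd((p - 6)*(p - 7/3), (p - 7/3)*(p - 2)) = p - 7/3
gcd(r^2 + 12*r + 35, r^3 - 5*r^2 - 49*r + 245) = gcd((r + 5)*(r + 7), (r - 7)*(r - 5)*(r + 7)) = r + 7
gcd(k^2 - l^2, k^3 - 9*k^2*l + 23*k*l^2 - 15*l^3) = k - l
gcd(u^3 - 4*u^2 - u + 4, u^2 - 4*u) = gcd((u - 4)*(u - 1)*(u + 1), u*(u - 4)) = u - 4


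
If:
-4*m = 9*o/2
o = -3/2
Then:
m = 27/16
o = -3/2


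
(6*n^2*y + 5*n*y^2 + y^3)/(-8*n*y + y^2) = (6*n^2 + 5*n*y + y^2)/(-8*n + y)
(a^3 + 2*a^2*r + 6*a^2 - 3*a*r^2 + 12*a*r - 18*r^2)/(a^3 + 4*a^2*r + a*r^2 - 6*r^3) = (a + 6)/(a + 2*r)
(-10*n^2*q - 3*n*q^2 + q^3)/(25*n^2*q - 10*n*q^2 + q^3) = (2*n + q)/(-5*n + q)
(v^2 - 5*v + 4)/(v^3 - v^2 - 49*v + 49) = (v - 4)/(v^2 - 49)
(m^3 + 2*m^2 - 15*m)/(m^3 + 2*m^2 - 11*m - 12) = m*(m + 5)/(m^2 + 5*m + 4)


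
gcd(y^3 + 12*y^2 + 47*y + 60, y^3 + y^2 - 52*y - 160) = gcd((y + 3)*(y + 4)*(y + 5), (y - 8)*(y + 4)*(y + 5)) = y^2 + 9*y + 20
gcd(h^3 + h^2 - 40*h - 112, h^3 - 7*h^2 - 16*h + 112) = h^2 - 3*h - 28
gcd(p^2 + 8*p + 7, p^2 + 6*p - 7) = p + 7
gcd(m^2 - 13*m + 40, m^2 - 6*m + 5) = m - 5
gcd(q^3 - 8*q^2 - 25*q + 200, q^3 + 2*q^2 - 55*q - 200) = q^2 - 3*q - 40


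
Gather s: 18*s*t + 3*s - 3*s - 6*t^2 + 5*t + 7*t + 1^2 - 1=18*s*t - 6*t^2 + 12*t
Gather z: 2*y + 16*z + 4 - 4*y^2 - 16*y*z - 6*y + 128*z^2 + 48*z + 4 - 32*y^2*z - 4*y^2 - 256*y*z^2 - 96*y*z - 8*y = -8*y^2 - 12*y + z^2*(128 - 256*y) + z*(-32*y^2 - 112*y + 64) + 8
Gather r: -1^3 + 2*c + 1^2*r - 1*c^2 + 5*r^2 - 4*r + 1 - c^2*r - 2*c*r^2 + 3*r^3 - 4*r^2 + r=-c^2 + 2*c + 3*r^3 + r^2*(1 - 2*c) + r*(-c^2 - 2)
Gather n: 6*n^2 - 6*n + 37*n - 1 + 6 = 6*n^2 + 31*n + 5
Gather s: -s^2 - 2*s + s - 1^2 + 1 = -s^2 - s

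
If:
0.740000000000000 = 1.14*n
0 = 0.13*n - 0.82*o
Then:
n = 0.65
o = 0.10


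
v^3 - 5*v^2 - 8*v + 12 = (v - 6)*(v - 1)*(v + 2)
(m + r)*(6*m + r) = 6*m^2 + 7*m*r + r^2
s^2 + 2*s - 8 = (s - 2)*(s + 4)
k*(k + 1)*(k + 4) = k^3 + 5*k^2 + 4*k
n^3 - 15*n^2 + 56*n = n*(n - 8)*(n - 7)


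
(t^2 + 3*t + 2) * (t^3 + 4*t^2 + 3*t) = t^5 + 7*t^4 + 17*t^3 + 17*t^2 + 6*t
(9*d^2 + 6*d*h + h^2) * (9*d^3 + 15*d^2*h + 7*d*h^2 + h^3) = 81*d^5 + 189*d^4*h + 162*d^3*h^2 + 66*d^2*h^3 + 13*d*h^4 + h^5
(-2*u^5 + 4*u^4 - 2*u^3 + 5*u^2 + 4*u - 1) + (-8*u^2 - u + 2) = -2*u^5 + 4*u^4 - 2*u^3 - 3*u^2 + 3*u + 1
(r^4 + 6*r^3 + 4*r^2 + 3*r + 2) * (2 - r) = -r^5 - 4*r^4 + 8*r^3 + 5*r^2 + 4*r + 4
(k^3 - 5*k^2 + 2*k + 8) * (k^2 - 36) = k^5 - 5*k^4 - 34*k^3 + 188*k^2 - 72*k - 288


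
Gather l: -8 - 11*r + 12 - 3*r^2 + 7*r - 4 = -3*r^2 - 4*r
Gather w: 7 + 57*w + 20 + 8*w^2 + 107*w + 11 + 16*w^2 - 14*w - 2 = 24*w^2 + 150*w + 36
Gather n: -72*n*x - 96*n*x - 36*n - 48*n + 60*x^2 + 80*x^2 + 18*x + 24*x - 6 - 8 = n*(-168*x - 84) + 140*x^2 + 42*x - 14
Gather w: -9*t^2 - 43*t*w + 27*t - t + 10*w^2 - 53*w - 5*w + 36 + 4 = -9*t^2 + 26*t + 10*w^2 + w*(-43*t - 58) + 40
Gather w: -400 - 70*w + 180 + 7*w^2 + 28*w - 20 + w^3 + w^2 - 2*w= w^3 + 8*w^2 - 44*w - 240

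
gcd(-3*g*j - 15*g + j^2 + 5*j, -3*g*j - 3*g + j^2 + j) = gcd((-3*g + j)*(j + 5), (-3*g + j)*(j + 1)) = 3*g - j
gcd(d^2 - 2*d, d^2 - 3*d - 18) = 1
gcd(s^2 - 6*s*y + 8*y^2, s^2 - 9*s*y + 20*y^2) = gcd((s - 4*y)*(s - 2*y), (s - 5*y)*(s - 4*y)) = -s + 4*y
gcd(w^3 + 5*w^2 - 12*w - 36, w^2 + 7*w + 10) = w + 2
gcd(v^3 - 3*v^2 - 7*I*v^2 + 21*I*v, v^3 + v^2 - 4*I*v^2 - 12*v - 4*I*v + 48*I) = v - 3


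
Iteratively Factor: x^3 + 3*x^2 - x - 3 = (x - 1)*(x^2 + 4*x + 3) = (x - 1)*(x + 3)*(x + 1)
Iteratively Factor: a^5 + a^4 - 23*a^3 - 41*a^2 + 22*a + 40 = (a - 1)*(a^4 + 2*a^3 - 21*a^2 - 62*a - 40) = (a - 5)*(a - 1)*(a^3 + 7*a^2 + 14*a + 8) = (a - 5)*(a - 1)*(a + 2)*(a^2 + 5*a + 4) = (a - 5)*(a - 1)*(a + 1)*(a + 2)*(a + 4)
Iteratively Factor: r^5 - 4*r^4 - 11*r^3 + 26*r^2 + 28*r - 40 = (r - 2)*(r^4 - 2*r^3 - 15*r^2 - 4*r + 20) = (r - 2)*(r - 1)*(r^3 - r^2 - 16*r - 20) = (r - 5)*(r - 2)*(r - 1)*(r^2 + 4*r + 4) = (r - 5)*(r - 2)*(r - 1)*(r + 2)*(r + 2)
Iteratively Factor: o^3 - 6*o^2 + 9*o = (o - 3)*(o^2 - 3*o) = o*(o - 3)*(o - 3)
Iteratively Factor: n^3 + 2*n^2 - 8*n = (n)*(n^2 + 2*n - 8) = n*(n + 4)*(n - 2)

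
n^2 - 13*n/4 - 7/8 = (n - 7/2)*(n + 1/4)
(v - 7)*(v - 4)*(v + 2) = v^3 - 9*v^2 + 6*v + 56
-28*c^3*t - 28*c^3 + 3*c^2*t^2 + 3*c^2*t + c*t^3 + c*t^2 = (-4*c + t)*(7*c + t)*(c*t + c)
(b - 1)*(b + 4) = b^2 + 3*b - 4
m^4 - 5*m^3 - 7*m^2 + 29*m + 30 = (m - 5)*(m - 3)*(m + 1)*(m + 2)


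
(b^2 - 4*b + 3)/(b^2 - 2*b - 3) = (b - 1)/(b + 1)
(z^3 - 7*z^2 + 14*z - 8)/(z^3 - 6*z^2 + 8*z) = (z - 1)/z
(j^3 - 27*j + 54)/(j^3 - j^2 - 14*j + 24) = (j^2 + 3*j - 18)/(j^2 + 2*j - 8)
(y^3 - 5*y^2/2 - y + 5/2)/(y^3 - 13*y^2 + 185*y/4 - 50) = 2*(y^2 - 1)/(2*y^2 - 21*y + 40)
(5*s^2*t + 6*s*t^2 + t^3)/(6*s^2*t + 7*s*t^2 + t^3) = (5*s + t)/(6*s + t)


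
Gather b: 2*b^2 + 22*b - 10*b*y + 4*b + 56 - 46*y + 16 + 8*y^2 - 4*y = 2*b^2 + b*(26 - 10*y) + 8*y^2 - 50*y + 72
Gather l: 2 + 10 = 12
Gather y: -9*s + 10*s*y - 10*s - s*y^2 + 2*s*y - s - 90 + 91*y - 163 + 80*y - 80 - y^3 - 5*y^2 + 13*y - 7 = -20*s - y^3 + y^2*(-s - 5) + y*(12*s + 184) - 340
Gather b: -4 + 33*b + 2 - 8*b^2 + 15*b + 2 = -8*b^2 + 48*b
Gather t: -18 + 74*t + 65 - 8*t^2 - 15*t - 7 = -8*t^2 + 59*t + 40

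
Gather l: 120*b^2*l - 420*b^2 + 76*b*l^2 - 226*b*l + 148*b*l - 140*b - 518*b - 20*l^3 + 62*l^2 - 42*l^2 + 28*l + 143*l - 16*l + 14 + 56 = -420*b^2 - 658*b - 20*l^3 + l^2*(76*b + 20) + l*(120*b^2 - 78*b + 155) + 70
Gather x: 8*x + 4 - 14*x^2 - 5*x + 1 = -14*x^2 + 3*x + 5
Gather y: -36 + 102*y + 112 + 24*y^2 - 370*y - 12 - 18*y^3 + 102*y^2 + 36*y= -18*y^3 + 126*y^2 - 232*y + 64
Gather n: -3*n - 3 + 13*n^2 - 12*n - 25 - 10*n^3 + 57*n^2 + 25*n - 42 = -10*n^3 + 70*n^2 + 10*n - 70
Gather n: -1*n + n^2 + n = n^2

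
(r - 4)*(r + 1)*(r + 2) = r^3 - r^2 - 10*r - 8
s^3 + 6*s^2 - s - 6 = (s - 1)*(s + 1)*(s + 6)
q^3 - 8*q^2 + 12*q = q*(q - 6)*(q - 2)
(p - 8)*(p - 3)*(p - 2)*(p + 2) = p^4 - 11*p^3 + 20*p^2 + 44*p - 96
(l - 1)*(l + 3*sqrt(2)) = l^2 - l + 3*sqrt(2)*l - 3*sqrt(2)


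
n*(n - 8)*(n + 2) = n^3 - 6*n^2 - 16*n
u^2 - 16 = (u - 4)*(u + 4)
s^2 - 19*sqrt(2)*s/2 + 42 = (s - 6*sqrt(2))*(s - 7*sqrt(2)/2)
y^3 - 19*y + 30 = (y - 3)*(y - 2)*(y + 5)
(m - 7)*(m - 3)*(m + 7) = m^3 - 3*m^2 - 49*m + 147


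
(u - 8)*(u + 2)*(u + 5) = u^3 - u^2 - 46*u - 80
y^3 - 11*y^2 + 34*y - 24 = (y - 6)*(y - 4)*(y - 1)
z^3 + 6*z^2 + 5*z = z*(z + 1)*(z + 5)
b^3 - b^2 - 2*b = b*(b - 2)*(b + 1)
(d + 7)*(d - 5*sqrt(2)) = d^2 - 5*sqrt(2)*d + 7*d - 35*sqrt(2)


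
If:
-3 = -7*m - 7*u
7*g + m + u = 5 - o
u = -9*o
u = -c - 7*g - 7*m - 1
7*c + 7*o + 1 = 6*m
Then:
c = -2237/2926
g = 13807/20482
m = -375/418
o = -431/2926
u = 3879/2926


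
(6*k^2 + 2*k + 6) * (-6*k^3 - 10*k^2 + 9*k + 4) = -36*k^5 - 72*k^4 - 2*k^3 - 18*k^2 + 62*k + 24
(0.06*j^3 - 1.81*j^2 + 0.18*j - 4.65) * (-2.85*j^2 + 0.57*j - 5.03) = -0.171*j^5 + 5.1927*j^4 - 1.8465*j^3 + 22.4594*j^2 - 3.5559*j + 23.3895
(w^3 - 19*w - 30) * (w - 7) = w^4 - 7*w^3 - 19*w^2 + 103*w + 210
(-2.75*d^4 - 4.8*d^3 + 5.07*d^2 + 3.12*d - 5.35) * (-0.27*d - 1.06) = 0.7425*d^5 + 4.211*d^4 + 3.7191*d^3 - 6.2166*d^2 - 1.8627*d + 5.671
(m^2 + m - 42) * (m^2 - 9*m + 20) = m^4 - 8*m^3 - 31*m^2 + 398*m - 840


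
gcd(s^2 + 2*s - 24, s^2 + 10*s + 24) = s + 6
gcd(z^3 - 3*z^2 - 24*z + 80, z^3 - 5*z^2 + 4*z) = z - 4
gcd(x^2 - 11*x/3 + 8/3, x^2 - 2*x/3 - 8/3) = 1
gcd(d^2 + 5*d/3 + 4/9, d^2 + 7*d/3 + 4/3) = d + 4/3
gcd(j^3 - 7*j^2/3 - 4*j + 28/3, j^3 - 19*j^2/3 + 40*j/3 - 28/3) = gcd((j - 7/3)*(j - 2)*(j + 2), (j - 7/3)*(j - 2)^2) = j^2 - 13*j/3 + 14/3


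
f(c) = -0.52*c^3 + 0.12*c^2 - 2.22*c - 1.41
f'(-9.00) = -130.74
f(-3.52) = 30.57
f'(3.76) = -23.37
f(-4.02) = 43.24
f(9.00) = -390.75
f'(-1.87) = -8.12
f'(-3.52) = -22.39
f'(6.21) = -60.89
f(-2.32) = 10.88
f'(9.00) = -126.42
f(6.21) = -135.10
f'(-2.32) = -11.17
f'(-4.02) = -28.40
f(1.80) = -8.05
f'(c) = -1.56*c^2 + 0.24*c - 2.22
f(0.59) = -2.78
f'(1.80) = -6.84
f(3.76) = -35.70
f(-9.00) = 407.37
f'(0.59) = -2.62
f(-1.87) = 6.56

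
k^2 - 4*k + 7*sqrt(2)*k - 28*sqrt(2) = (k - 4)*(k + 7*sqrt(2))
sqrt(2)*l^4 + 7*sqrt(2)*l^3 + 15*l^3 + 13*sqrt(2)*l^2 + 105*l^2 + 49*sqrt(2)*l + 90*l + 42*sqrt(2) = (l + 1)*(l + 6)*(l + 7*sqrt(2))*(sqrt(2)*l + 1)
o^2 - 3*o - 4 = (o - 4)*(o + 1)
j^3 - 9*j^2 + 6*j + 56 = (j - 7)*(j - 4)*(j + 2)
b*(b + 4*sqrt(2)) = b^2 + 4*sqrt(2)*b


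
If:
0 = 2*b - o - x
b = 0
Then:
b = 0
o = -x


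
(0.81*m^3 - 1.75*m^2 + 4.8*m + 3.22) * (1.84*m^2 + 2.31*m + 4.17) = 1.4904*m^5 - 1.3489*m^4 + 8.1672*m^3 + 9.7153*m^2 + 27.4542*m + 13.4274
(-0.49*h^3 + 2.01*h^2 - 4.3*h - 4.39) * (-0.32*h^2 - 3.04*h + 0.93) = 0.1568*h^5 + 0.8464*h^4 - 5.1901*h^3 + 16.3461*h^2 + 9.3466*h - 4.0827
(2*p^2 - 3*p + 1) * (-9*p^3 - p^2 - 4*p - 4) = -18*p^5 + 25*p^4 - 14*p^3 + 3*p^2 + 8*p - 4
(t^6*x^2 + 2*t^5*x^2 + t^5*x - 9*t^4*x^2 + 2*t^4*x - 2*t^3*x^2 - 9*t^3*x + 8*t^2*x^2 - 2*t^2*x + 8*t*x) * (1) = t^6*x^2 + 2*t^5*x^2 + t^5*x - 9*t^4*x^2 + 2*t^4*x - 2*t^3*x^2 - 9*t^3*x + 8*t^2*x^2 - 2*t^2*x + 8*t*x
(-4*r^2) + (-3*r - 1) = -4*r^2 - 3*r - 1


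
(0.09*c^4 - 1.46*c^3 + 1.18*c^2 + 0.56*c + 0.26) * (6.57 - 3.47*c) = -0.3123*c^5 + 5.6575*c^4 - 13.6868*c^3 + 5.8094*c^2 + 2.777*c + 1.7082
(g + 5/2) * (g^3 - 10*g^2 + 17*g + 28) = g^4 - 15*g^3/2 - 8*g^2 + 141*g/2 + 70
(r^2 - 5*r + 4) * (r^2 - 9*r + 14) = r^4 - 14*r^3 + 63*r^2 - 106*r + 56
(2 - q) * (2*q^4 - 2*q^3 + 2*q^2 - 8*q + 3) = -2*q^5 + 6*q^4 - 6*q^3 + 12*q^2 - 19*q + 6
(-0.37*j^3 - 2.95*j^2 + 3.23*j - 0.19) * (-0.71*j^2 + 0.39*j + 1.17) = 0.2627*j^5 + 1.9502*j^4 - 3.8767*j^3 - 2.0569*j^2 + 3.705*j - 0.2223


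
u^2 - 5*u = u*(u - 5)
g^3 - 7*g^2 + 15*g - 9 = (g - 3)^2*(g - 1)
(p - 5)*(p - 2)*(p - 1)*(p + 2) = p^4 - 6*p^3 + p^2 + 24*p - 20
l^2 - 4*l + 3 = (l - 3)*(l - 1)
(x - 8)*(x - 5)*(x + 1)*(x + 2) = x^4 - 10*x^3 + 3*x^2 + 94*x + 80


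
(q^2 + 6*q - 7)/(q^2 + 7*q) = (q - 1)/q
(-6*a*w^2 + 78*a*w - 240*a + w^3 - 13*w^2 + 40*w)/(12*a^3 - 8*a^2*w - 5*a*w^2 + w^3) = (w^2 - 13*w + 40)/(-2*a^2 + a*w + w^2)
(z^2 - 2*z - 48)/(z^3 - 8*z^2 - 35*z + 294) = (z - 8)/(z^2 - 14*z + 49)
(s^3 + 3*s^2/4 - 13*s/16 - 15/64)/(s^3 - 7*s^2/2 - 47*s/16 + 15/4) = (s + 1/4)/(s - 4)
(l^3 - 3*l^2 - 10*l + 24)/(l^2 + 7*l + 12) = (l^2 - 6*l + 8)/(l + 4)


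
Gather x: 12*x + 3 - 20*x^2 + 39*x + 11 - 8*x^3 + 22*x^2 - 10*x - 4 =-8*x^3 + 2*x^2 + 41*x + 10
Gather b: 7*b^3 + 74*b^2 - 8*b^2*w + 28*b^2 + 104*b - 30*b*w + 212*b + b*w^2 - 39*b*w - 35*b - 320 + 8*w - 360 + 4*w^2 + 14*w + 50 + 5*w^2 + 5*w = 7*b^3 + b^2*(102 - 8*w) + b*(w^2 - 69*w + 281) + 9*w^2 + 27*w - 630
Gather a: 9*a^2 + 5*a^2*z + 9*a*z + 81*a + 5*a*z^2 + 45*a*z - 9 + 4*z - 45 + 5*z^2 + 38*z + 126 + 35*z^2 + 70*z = a^2*(5*z + 9) + a*(5*z^2 + 54*z + 81) + 40*z^2 + 112*z + 72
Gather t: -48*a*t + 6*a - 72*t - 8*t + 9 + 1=6*a + t*(-48*a - 80) + 10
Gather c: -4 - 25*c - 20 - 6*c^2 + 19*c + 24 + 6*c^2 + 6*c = 0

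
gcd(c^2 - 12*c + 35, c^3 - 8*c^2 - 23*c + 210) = c - 7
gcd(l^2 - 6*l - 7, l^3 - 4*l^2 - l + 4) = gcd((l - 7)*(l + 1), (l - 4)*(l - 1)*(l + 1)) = l + 1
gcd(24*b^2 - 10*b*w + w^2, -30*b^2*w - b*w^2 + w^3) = -6*b + w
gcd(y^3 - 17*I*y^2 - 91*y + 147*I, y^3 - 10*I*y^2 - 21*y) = y^2 - 10*I*y - 21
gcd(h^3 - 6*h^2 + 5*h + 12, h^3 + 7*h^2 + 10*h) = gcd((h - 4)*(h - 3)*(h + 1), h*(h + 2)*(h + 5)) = 1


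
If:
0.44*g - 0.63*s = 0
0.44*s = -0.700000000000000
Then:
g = -2.28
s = -1.59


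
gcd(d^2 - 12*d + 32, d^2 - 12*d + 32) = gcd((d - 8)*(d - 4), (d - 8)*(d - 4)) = d^2 - 12*d + 32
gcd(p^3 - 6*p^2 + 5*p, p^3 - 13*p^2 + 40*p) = p^2 - 5*p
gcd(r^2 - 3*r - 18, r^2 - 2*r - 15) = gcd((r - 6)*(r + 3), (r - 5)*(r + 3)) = r + 3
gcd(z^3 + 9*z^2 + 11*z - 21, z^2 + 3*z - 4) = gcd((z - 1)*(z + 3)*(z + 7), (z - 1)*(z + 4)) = z - 1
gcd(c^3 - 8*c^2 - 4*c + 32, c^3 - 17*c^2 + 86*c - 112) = c^2 - 10*c + 16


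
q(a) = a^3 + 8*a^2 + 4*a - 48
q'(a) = 3*a^2 + 16*a + 4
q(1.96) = -1.90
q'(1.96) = 46.88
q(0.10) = -47.52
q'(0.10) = 5.63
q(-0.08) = -48.27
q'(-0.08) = 2.74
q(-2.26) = -27.72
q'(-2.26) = -16.84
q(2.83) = 50.06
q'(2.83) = 73.31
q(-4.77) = 6.41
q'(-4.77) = -4.06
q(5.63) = 406.55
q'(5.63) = 189.17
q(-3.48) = -7.18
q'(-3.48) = -15.35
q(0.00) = -48.00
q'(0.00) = 4.00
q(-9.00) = -165.00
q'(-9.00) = 103.00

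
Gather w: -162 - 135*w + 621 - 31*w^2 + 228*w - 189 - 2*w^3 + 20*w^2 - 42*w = -2*w^3 - 11*w^2 + 51*w + 270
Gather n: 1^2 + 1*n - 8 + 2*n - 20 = 3*n - 27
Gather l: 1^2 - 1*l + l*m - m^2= l*(m - 1) - m^2 + 1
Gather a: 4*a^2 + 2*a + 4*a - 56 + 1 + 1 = 4*a^2 + 6*a - 54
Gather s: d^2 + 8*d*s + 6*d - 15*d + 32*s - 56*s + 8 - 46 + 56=d^2 - 9*d + s*(8*d - 24) + 18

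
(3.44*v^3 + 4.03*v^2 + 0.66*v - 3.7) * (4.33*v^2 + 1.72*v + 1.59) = 14.8952*v^5 + 23.3667*v^4 + 15.259*v^3 - 8.4781*v^2 - 5.3146*v - 5.883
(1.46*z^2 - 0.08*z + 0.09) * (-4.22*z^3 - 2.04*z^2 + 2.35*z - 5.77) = -6.1612*z^5 - 2.6408*z^4 + 3.2144*z^3 - 8.7958*z^2 + 0.6731*z - 0.5193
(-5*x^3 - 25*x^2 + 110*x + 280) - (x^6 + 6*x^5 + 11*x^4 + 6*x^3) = -x^6 - 6*x^5 - 11*x^4 - 11*x^3 - 25*x^2 + 110*x + 280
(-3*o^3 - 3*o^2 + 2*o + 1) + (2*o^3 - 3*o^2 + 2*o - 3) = -o^3 - 6*o^2 + 4*o - 2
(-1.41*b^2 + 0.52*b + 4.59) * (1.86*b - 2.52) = -2.6226*b^3 + 4.5204*b^2 + 7.227*b - 11.5668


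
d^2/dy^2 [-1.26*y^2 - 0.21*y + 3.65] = -2.52000000000000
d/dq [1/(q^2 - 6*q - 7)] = 2*(3 - q)/(-q^2 + 6*q + 7)^2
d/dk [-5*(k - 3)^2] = 30 - 10*k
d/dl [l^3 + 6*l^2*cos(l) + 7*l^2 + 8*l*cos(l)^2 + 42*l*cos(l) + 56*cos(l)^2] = -6*l^2*sin(l) + 3*l^2 - 42*l*sin(l) - 8*l*sin(2*l) + 12*l*cos(l) + 14*l - 56*sin(2*l) + 8*cos(l)^2 + 42*cos(l)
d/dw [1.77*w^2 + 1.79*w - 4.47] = 3.54*w + 1.79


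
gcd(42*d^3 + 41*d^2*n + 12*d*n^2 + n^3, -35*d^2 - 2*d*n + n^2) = 1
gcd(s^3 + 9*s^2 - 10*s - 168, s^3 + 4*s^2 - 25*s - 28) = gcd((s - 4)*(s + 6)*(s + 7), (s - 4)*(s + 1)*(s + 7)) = s^2 + 3*s - 28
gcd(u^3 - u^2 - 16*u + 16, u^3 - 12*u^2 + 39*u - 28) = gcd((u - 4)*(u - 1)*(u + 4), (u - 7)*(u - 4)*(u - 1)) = u^2 - 5*u + 4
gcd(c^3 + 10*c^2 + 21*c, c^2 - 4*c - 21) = c + 3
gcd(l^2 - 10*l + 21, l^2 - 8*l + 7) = l - 7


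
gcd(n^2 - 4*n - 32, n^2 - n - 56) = n - 8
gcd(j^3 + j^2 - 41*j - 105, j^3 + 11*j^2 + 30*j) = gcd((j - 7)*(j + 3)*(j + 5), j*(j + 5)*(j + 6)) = j + 5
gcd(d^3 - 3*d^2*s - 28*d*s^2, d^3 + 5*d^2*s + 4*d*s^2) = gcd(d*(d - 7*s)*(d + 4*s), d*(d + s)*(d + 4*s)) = d^2 + 4*d*s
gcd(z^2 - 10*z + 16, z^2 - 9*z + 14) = z - 2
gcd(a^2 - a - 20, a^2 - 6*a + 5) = a - 5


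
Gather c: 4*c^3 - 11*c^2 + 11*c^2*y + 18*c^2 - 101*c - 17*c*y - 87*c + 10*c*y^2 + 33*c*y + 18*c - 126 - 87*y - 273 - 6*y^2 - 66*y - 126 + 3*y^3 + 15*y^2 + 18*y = 4*c^3 + c^2*(11*y + 7) + c*(10*y^2 + 16*y - 170) + 3*y^3 + 9*y^2 - 135*y - 525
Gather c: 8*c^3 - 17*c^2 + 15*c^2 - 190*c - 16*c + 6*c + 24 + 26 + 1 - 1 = 8*c^3 - 2*c^2 - 200*c + 50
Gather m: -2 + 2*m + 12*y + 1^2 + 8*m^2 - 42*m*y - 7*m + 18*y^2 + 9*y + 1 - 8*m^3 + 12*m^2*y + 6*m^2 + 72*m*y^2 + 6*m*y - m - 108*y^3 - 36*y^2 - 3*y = -8*m^3 + m^2*(12*y + 14) + m*(72*y^2 - 36*y - 6) - 108*y^3 - 18*y^2 + 18*y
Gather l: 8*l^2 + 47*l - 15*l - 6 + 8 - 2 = 8*l^2 + 32*l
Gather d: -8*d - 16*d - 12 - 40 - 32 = -24*d - 84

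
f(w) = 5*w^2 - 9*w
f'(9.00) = 81.00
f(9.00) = 324.00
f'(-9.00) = -99.00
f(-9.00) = 486.00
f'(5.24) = 43.40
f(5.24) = 90.13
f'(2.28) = 13.80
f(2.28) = 5.47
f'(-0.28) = -11.80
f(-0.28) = 2.91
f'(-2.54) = -34.40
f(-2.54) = 55.12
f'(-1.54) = -24.40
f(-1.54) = 25.72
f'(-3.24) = -41.40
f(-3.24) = 81.65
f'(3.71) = 28.10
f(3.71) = 35.43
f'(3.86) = 29.60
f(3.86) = 39.76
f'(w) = 10*w - 9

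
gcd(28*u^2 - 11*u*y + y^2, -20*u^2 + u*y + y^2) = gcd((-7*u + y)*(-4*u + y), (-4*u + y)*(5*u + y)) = -4*u + y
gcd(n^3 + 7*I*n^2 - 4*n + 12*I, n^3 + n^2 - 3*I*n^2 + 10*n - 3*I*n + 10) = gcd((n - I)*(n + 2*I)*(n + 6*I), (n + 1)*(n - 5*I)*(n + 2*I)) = n + 2*I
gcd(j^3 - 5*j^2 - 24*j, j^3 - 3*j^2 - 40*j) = j^2 - 8*j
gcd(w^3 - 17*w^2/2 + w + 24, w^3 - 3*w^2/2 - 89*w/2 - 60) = w^2 - 13*w/2 - 12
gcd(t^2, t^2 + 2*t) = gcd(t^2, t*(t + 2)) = t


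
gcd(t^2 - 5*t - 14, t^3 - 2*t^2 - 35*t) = t - 7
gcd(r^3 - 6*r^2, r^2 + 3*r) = r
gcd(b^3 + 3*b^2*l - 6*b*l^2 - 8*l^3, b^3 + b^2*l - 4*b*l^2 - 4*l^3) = b^2 - b*l - 2*l^2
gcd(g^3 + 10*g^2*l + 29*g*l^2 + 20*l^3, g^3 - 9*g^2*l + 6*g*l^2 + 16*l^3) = g + l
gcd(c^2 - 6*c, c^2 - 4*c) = c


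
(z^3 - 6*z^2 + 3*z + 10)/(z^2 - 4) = (z^2 - 4*z - 5)/(z + 2)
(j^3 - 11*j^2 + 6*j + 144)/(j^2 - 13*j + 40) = (j^2 - 3*j - 18)/(j - 5)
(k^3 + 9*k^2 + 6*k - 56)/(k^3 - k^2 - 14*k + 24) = (k + 7)/(k - 3)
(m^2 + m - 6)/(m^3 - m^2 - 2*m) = (m + 3)/(m*(m + 1))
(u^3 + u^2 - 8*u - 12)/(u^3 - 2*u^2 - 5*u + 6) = (u + 2)/(u - 1)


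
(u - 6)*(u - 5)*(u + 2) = u^3 - 9*u^2 + 8*u + 60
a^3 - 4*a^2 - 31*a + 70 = (a - 7)*(a - 2)*(a + 5)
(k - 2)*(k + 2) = k^2 - 4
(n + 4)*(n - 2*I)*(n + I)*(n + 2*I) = n^4 + 4*n^3 + I*n^3 + 4*n^2 + 4*I*n^2 + 16*n + 4*I*n + 16*I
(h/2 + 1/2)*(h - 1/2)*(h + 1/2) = h^3/2 + h^2/2 - h/8 - 1/8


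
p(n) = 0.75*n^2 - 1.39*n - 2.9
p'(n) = 1.5*n - 1.39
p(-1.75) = 1.83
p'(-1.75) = -4.02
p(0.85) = -3.54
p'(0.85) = -0.12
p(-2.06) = 3.15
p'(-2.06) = -4.48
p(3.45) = 1.23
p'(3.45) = 3.78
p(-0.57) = -1.86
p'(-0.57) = -2.24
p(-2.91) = 7.50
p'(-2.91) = -5.76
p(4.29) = 4.94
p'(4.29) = 5.04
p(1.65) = -3.15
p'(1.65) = 1.08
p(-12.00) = 121.78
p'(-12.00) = -19.39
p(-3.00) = 8.02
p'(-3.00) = -5.89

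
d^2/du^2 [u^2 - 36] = 2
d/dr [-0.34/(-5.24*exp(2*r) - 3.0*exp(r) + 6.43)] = (-3.5632*exp(r) - 1.02)*exp(r)/(5.24*exp(2*r) + 3.0*exp(r) - 6.43)^2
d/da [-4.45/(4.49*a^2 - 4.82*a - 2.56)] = (39.961*a - 21.449)/(-4.49*a^2 + 4.82*a + 2.56)^2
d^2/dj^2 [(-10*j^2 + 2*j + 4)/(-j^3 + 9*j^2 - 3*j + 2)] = 4*(5*j^6 - 3*j^5 - 30*j^4 + 271*j^3 - 786*j^2 + 204*j + 32)/(j^9 - 27*j^8 + 252*j^7 - 897*j^6 + 864*j^5 - 765*j^4 + 363*j^3 - 162*j^2 + 36*j - 8)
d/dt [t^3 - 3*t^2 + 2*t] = 3*t^2 - 6*t + 2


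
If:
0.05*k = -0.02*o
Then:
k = -0.4*o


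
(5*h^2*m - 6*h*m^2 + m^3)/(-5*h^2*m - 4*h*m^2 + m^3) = (-h + m)/(h + m)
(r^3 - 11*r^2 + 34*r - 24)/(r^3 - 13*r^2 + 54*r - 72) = (r - 1)/(r - 3)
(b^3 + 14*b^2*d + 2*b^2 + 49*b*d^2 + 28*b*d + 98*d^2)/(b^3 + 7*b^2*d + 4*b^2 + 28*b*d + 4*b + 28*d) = (b + 7*d)/(b + 2)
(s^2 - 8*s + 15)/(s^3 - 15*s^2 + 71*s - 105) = 1/(s - 7)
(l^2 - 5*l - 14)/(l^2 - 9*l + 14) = (l + 2)/(l - 2)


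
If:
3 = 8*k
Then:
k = 3/8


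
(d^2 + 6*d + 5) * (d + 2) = d^3 + 8*d^2 + 17*d + 10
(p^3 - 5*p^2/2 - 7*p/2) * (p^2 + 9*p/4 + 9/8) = p^5 - p^4/4 - 8*p^3 - 171*p^2/16 - 63*p/16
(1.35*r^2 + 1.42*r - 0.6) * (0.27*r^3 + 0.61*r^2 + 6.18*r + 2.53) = 0.3645*r^5 + 1.2069*r^4 + 9.0472*r^3 + 11.8251*r^2 - 0.1154*r - 1.518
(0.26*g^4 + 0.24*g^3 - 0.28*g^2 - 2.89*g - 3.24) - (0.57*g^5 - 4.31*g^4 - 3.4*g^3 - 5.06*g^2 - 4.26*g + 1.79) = -0.57*g^5 + 4.57*g^4 + 3.64*g^3 + 4.78*g^2 + 1.37*g - 5.03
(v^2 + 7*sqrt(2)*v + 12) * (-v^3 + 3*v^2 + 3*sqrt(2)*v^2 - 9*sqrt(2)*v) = -v^5 - 4*sqrt(2)*v^4 + 3*v^4 + 12*sqrt(2)*v^3 + 30*v^3 - 90*v^2 + 36*sqrt(2)*v^2 - 108*sqrt(2)*v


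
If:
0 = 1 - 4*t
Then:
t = 1/4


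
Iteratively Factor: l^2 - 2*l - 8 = (l - 4)*(l + 2)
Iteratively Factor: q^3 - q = (q - 1)*(q^2 + q) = (q - 1)*(q + 1)*(q)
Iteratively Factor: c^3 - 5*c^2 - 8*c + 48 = (c - 4)*(c^2 - c - 12) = (c - 4)^2*(c + 3)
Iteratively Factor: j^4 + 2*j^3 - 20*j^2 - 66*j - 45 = (j - 5)*(j^3 + 7*j^2 + 15*j + 9) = (j - 5)*(j + 3)*(j^2 + 4*j + 3) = (j - 5)*(j + 3)^2*(j + 1)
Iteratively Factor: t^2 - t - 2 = (t - 2)*(t + 1)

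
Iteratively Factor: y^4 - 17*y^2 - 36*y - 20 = (y - 5)*(y^3 + 5*y^2 + 8*y + 4) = (y - 5)*(y + 1)*(y^2 + 4*y + 4) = (y - 5)*(y + 1)*(y + 2)*(y + 2)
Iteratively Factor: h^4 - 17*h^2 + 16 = (h + 1)*(h^3 - h^2 - 16*h + 16) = (h - 4)*(h + 1)*(h^2 + 3*h - 4) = (h - 4)*(h + 1)*(h + 4)*(h - 1)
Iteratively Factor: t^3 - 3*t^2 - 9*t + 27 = (t + 3)*(t^2 - 6*t + 9) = (t - 3)*(t + 3)*(t - 3)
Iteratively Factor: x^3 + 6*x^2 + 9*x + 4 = (x + 1)*(x^2 + 5*x + 4) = (x + 1)^2*(x + 4)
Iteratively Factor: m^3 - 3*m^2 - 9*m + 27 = (m - 3)*(m^2 - 9) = (m - 3)^2*(m + 3)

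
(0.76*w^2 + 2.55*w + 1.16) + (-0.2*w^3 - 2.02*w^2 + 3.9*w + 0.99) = -0.2*w^3 - 1.26*w^2 + 6.45*w + 2.15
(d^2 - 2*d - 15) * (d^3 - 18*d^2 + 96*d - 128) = d^5 - 20*d^4 + 117*d^3 - 50*d^2 - 1184*d + 1920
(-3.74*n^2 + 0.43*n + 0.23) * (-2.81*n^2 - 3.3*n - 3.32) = 10.5094*n^4 + 11.1337*n^3 + 10.3515*n^2 - 2.1866*n - 0.7636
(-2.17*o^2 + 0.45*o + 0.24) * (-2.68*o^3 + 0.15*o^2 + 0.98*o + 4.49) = 5.8156*o^5 - 1.5315*o^4 - 2.7023*o^3 - 9.2663*o^2 + 2.2557*o + 1.0776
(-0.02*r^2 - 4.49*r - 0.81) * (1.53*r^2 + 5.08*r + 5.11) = -0.0306*r^4 - 6.9713*r^3 - 24.1507*r^2 - 27.0587*r - 4.1391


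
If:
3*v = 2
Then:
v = 2/3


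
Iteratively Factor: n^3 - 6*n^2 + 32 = (n + 2)*(n^2 - 8*n + 16) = (n - 4)*(n + 2)*(n - 4)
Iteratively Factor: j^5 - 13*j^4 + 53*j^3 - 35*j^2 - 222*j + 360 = (j - 3)*(j^4 - 10*j^3 + 23*j^2 + 34*j - 120) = (j - 3)^2*(j^3 - 7*j^2 + 2*j + 40) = (j - 3)^2*(j + 2)*(j^2 - 9*j + 20) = (j - 5)*(j - 3)^2*(j + 2)*(j - 4)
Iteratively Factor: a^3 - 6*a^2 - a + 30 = (a - 3)*(a^2 - 3*a - 10) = (a - 3)*(a + 2)*(a - 5)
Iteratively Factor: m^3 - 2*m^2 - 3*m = (m - 3)*(m^2 + m) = (m - 3)*(m + 1)*(m)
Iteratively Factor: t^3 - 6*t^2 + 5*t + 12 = (t + 1)*(t^2 - 7*t + 12) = (t - 4)*(t + 1)*(t - 3)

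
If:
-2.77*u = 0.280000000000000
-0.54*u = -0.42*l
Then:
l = -0.13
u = -0.10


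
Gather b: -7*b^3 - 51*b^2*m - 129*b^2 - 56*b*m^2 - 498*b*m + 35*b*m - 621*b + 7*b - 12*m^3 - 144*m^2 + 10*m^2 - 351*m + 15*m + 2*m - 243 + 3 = -7*b^3 + b^2*(-51*m - 129) + b*(-56*m^2 - 463*m - 614) - 12*m^3 - 134*m^2 - 334*m - 240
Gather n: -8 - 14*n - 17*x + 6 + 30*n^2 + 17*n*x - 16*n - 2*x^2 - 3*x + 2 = 30*n^2 + n*(17*x - 30) - 2*x^2 - 20*x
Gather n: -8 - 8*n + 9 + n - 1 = -7*n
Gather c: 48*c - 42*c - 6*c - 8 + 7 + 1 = 0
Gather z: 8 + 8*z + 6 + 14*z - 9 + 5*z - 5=27*z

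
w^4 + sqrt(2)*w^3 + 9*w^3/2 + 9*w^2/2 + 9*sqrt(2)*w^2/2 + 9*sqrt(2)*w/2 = w*(w + 3/2)*(w + 3)*(w + sqrt(2))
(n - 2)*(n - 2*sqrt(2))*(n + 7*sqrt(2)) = n^3 - 2*n^2 + 5*sqrt(2)*n^2 - 28*n - 10*sqrt(2)*n + 56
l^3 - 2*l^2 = l^2*(l - 2)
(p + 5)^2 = p^2 + 10*p + 25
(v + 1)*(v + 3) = v^2 + 4*v + 3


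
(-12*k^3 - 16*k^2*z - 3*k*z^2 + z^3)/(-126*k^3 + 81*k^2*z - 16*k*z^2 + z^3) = (2*k^2 + 3*k*z + z^2)/(21*k^2 - 10*k*z + z^2)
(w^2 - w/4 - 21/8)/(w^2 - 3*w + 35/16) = 2*(2*w + 3)/(4*w - 5)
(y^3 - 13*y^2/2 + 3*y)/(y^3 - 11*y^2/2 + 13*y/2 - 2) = y*(y - 6)/(y^2 - 5*y + 4)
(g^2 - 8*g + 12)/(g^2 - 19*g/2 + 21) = 2*(g - 2)/(2*g - 7)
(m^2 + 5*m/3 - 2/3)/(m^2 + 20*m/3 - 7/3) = (m + 2)/(m + 7)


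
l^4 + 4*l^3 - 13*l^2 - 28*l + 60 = (l - 2)^2*(l + 3)*(l + 5)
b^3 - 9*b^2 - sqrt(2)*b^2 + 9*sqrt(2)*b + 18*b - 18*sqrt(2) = (b - 6)*(b - 3)*(b - sqrt(2))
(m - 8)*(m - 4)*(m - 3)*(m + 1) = m^4 - 14*m^3 + 53*m^2 - 28*m - 96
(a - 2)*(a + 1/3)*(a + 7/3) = a^3 + 2*a^2/3 - 41*a/9 - 14/9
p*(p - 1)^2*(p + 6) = p^4 + 4*p^3 - 11*p^2 + 6*p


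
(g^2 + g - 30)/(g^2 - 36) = (g - 5)/(g - 6)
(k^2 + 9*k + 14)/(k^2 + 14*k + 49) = (k + 2)/(k + 7)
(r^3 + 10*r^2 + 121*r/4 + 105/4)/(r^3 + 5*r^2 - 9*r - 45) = (r^2 + 5*r + 21/4)/(r^2 - 9)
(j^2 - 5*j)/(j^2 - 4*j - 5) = j/(j + 1)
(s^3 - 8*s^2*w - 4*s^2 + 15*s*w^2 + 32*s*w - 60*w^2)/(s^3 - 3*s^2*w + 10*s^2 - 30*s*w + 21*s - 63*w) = (s^2 - 5*s*w - 4*s + 20*w)/(s^2 + 10*s + 21)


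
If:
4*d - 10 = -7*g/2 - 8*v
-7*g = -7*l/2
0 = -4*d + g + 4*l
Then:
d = 9/5 - 36*v/25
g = 4/5 - 16*v/25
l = 8/5 - 32*v/25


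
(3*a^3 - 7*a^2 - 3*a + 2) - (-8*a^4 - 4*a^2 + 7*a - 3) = 8*a^4 + 3*a^3 - 3*a^2 - 10*a + 5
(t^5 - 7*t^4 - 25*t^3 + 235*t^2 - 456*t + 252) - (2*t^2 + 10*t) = t^5 - 7*t^4 - 25*t^3 + 233*t^2 - 466*t + 252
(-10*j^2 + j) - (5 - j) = -10*j^2 + 2*j - 5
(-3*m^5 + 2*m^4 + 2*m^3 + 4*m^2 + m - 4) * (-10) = 30*m^5 - 20*m^4 - 20*m^3 - 40*m^2 - 10*m + 40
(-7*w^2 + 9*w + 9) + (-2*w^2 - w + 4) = -9*w^2 + 8*w + 13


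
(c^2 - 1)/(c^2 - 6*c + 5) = (c + 1)/(c - 5)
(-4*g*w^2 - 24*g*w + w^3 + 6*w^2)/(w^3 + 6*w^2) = (-4*g + w)/w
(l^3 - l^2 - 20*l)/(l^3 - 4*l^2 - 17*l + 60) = l/(l - 3)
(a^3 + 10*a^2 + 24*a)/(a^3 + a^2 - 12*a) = (a + 6)/(a - 3)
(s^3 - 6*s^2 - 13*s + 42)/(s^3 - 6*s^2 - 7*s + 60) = (s^2 - 9*s + 14)/(s^2 - 9*s + 20)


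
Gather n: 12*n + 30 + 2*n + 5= 14*n + 35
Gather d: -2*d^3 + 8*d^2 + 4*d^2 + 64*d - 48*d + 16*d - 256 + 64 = -2*d^3 + 12*d^2 + 32*d - 192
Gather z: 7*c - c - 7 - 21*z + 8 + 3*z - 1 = 6*c - 18*z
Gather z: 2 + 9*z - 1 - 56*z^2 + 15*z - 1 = -56*z^2 + 24*z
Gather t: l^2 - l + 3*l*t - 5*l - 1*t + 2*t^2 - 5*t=l^2 - 6*l + 2*t^2 + t*(3*l - 6)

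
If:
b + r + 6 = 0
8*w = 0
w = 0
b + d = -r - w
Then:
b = -r - 6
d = 6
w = 0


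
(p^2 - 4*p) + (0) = p^2 - 4*p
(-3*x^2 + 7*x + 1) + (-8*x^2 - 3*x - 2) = -11*x^2 + 4*x - 1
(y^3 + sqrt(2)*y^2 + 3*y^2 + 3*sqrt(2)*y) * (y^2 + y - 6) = y^5 + sqrt(2)*y^4 + 4*y^4 - 3*y^3 + 4*sqrt(2)*y^3 - 18*y^2 - 3*sqrt(2)*y^2 - 18*sqrt(2)*y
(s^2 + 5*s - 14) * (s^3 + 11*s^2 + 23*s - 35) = s^5 + 16*s^4 + 64*s^3 - 74*s^2 - 497*s + 490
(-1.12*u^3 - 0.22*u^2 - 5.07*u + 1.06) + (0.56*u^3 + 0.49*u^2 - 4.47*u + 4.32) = -0.56*u^3 + 0.27*u^2 - 9.54*u + 5.38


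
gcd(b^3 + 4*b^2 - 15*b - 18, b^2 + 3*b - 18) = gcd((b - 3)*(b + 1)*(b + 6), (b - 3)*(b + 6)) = b^2 + 3*b - 18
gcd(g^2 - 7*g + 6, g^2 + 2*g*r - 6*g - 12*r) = g - 6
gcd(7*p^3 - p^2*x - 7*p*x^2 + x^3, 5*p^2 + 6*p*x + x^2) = p + x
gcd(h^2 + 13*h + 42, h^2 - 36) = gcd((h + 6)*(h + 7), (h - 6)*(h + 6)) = h + 6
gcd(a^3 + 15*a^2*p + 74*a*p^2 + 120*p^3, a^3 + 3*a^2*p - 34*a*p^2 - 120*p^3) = a^2 + 9*a*p + 20*p^2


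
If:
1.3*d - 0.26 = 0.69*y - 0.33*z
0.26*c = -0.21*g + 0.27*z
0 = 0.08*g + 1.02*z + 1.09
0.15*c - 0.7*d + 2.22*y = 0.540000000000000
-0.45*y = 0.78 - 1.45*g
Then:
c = -1.76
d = 0.81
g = 0.73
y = 0.62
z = -1.13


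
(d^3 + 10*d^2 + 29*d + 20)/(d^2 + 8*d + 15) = (d^2 + 5*d + 4)/(d + 3)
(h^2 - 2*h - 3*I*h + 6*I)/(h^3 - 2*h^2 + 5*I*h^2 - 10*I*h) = (h - 3*I)/(h*(h + 5*I))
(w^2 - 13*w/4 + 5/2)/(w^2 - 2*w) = (w - 5/4)/w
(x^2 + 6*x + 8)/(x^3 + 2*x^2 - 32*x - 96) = (x + 2)/(x^2 - 2*x - 24)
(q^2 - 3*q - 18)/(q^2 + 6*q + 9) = (q - 6)/(q + 3)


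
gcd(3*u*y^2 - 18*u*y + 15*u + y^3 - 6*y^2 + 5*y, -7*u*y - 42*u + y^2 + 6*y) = 1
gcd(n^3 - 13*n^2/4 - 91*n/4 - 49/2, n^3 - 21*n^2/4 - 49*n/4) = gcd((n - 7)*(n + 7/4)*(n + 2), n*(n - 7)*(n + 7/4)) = n^2 - 21*n/4 - 49/4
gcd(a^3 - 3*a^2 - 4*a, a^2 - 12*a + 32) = a - 4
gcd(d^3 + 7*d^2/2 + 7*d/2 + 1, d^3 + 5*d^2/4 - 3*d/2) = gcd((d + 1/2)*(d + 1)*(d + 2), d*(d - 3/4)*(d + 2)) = d + 2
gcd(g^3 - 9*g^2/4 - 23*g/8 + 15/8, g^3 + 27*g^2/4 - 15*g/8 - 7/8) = g - 1/2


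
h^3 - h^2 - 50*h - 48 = (h - 8)*(h + 1)*(h + 6)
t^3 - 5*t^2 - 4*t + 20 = (t - 5)*(t - 2)*(t + 2)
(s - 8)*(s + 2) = s^2 - 6*s - 16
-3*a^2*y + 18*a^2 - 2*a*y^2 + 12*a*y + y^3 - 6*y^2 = (-3*a + y)*(a + y)*(y - 6)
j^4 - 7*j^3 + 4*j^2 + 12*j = j*(j - 6)*(j - 2)*(j + 1)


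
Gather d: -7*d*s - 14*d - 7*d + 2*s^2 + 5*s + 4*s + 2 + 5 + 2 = d*(-7*s - 21) + 2*s^2 + 9*s + 9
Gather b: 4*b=4*b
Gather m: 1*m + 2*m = 3*m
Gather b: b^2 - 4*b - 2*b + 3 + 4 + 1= b^2 - 6*b + 8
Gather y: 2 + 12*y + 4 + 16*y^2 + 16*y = 16*y^2 + 28*y + 6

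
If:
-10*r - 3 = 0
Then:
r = -3/10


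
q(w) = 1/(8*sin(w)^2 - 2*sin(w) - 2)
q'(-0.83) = 0.63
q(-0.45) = 2.61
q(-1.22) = 0.14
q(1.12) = 0.37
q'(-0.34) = 35.19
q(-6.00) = -0.52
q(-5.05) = 0.31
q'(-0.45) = 54.86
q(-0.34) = -2.26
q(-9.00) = 5.47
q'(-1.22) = 0.12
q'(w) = (-16*sin(w)*cos(w) + 2*cos(w))/(8*sin(w)^2 - 2*sin(w) - 2)^2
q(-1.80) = 0.13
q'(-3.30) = 0.12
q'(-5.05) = -0.41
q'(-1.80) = -0.07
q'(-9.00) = -233.89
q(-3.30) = -0.47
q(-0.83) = 0.26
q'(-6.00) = -0.63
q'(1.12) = -0.75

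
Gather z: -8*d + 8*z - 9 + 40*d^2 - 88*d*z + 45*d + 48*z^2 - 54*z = 40*d^2 + 37*d + 48*z^2 + z*(-88*d - 46) - 9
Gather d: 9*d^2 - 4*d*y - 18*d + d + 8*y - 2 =9*d^2 + d*(-4*y - 17) + 8*y - 2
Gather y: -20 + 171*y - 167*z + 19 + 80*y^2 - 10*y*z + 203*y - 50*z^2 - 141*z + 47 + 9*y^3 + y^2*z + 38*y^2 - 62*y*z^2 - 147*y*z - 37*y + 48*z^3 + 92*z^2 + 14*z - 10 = 9*y^3 + y^2*(z + 118) + y*(-62*z^2 - 157*z + 337) + 48*z^3 + 42*z^2 - 294*z + 36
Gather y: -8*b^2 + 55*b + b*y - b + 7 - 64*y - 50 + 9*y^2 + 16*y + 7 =-8*b^2 + 54*b + 9*y^2 + y*(b - 48) - 36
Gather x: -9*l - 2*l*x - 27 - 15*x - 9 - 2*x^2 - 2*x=-9*l - 2*x^2 + x*(-2*l - 17) - 36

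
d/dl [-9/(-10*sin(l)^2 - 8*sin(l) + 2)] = -9*(5*sin(l) + 2)*cos(l)/(5*sin(l)^2 + 4*sin(l) - 1)^2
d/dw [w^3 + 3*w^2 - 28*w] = 3*w^2 + 6*w - 28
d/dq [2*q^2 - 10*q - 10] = 4*q - 10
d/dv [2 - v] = -1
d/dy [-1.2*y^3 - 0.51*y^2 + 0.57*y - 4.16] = -3.6*y^2 - 1.02*y + 0.57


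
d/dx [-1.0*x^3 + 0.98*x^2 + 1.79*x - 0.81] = -3.0*x^2 + 1.96*x + 1.79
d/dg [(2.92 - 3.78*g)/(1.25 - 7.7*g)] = (136.7443*g - 22.19875)/(7.7*g - 1.25)^3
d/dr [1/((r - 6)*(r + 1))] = (5 - 2*r)/(r^4 - 10*r^3 + 13*r^2 + 60*r + 36)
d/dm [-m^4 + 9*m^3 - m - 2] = -4*m^3 + 27*m^2 - 1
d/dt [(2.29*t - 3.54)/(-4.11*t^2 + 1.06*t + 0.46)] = (9.4119*t^2 - 29.0988*t + 4.8058)/(16.8921*t^4 - 8.7132*t^3 - 2.6576*t^2 + 0.9752*t + 0.2116)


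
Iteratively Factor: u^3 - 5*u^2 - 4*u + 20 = (u + 2)*(u^2 - 7*u + 10) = (u - 5)*(u + 2)*(u - 2)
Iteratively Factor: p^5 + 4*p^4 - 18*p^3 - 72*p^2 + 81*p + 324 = (p + 3)*(p^4 + p^3 - 21*p^2 - 9*p + 108) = (p - 3)*(p + 3)*(p^3 + 4*p^2 - 9*p - 36) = (p - 3)*(p + 3)^2*(p^2 + p - 12) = (p - 3)*(p + 3)^2*(p + 4)*(p - 3)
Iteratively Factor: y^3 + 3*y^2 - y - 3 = (y + 3)*(y^2 - 1) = (y - 1)*(y + 3)*(y + 1)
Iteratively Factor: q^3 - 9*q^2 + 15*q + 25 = (q + 1)*(q^2 - 10*q + 25) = (q - 5)*(q + 1)*(q - 5)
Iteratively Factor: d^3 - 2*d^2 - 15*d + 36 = (d - 3)*(d^2 + d - 12) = (d - 3)^2*(d + 4)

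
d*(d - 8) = d^2 - 8*d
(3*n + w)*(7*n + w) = 21*n^2 + 10*n*w + w^2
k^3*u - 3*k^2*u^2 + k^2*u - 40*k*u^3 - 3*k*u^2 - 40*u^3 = (k - 8*u)*(k + 5*u)*(k*u + u)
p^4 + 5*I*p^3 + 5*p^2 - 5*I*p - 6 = (p - 1)*(p + 6*I)*(-I*p - I)*(I*p + 1)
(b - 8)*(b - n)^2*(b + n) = b^4 - b^3*n - 8*b^3 - b^2*n^2 + 8*b^2*n + b*n^3 + 8*b*n^2 - 8*n^3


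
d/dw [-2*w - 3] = -2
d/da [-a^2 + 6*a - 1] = 6 - 2*a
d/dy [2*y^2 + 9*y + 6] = 4*y + 9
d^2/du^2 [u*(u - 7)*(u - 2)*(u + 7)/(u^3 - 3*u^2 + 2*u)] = -96/(u^3 - 3*u^2 + 3*u - 1)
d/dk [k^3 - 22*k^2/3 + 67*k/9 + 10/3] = 3*k^2 - 44*k/3 + 67/9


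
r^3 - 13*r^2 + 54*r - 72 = (r - 6)*(r - 4)*(r - 3)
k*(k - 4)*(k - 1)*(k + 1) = k^4 - 4*k^3 - k^2 + 4*k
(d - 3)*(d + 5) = d^2 + 2*d - 15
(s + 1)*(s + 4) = s^2 + 5*s + 4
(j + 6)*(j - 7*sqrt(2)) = j^2 - 7*sqrt(2)*j + 6*j - 42*sqrt(2)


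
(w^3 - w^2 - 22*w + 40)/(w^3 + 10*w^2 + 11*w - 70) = (w - 4)/(w + 7)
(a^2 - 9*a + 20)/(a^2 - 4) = (a^2 - 9*a + 20)/(a^2 - 4)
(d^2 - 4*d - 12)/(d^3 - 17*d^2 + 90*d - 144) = (d + 2)/(d^2 - 11*d + 24)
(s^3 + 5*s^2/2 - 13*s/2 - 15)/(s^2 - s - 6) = (2*s^2 + s - 15)/(2*(s - 3))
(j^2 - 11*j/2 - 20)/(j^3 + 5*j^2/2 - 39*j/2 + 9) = (2*j^2 - 11*j - 40)/(2*j^3 + 5*j^2 - 39*j + 18)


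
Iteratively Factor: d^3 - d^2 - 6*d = (d - 3)*(d^2 + 2*d) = d*(d - 3)*(d + 2)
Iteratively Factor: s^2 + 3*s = (s)*(s + 3)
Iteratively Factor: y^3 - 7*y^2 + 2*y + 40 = (y - 5)*(y^2 - 2*y - 8) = (y - 5)*(y + 2)*(y - 4)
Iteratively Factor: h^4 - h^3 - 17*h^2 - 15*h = (h - 5)*(h^3 + 4*h^2 + 3*h) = h*(h - 5)*(h^2 + 4*h + 3) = h*(h - 5)*(h + 3)*(h + 1)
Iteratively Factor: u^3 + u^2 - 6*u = (u)*(u^2 + u - 6) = u*(u + 3)*(u - 2)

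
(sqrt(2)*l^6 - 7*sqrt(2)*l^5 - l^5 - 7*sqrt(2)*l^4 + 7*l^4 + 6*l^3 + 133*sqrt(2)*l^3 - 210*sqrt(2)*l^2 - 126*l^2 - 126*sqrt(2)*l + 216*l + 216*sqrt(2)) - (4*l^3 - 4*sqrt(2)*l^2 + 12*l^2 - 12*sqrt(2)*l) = sqrt(2)*l^6 - 7*sqrt(2)*l^5 - l^5 - 7*sqrt(2)*l^4 + 7*l^4 + 2*l^3 + 133*sqrt(2)*l^3 - 206*sqrt(2)*l^2 - 138*l^2 - 114*sqrt(2)*l + 216*l + 216*sqrt(2)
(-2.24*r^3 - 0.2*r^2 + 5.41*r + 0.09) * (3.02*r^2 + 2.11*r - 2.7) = -6.7648*r^5 - 5.3304*r^4 + 21.9642*r^3 + 12.2269*r^2 - 14.4171*r - 0.243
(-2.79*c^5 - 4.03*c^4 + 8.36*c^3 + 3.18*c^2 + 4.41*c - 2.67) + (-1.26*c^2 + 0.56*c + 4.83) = -2.79*c^5 - 4.03*c^4 + 8.36*c^3 + 1.92*c^2 + 4.97*c + 2.16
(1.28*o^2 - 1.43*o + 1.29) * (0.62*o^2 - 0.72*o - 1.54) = 0.7936*o^4 - 1.8082*o^3 - 0.1418*o^2 + 1.2734*o - 1.9866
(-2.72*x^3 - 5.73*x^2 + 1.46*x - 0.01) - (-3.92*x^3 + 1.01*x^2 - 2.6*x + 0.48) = 1.2*x^3 - 6.74*x^2 + 4.06*x - 0.49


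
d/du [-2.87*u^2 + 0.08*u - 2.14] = 0.08 - 5.74*u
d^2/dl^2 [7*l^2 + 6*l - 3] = 14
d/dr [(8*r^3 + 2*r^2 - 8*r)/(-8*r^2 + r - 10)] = 2*(-32*r^4 + 8*r^3 - 151*r^2 - 20*r + 40)/(64*r^4 - 16*r^3 + 161*r^2 - 20*r + 100)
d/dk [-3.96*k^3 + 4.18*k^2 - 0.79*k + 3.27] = -11.88*k^2 + 8.36*k - 0.79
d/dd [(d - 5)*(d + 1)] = 2*d - 4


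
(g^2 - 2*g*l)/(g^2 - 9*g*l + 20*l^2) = g*(g - 2*l)/(g^2 - 9*g*l + 20*l^2)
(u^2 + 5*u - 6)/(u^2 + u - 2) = (u + 6)/(u + 2)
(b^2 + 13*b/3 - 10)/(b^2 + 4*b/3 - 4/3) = (3*b^2 + 13*b - 30)/(3*b^2 + 4*b - 4)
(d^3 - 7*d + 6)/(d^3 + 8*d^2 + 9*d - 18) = (d - 2)/(d + 6)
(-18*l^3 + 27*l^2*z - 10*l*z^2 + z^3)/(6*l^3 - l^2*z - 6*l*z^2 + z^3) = (-3*l + z)/(l + z)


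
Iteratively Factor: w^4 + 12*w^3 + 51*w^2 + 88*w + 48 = (w + 4)*(w^3 + 8*w^2 + 19*w + 12) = (w + 3)*(w + 4)*(w^2 + 5*w + 4) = (w + 1)*(w + 3)*(w + 4)*(w + 4)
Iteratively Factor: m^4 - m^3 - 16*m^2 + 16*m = (m - 4)*(m^3 + 3*m^2 - 4*m) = m*(m - 4)*(m^2 + 3*m - 4) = m*(m - 4)*(m + 4)*(m - 1)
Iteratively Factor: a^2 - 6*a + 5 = (a - 5)*(a - 1)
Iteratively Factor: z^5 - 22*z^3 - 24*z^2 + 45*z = (z + 3)*(z^4 - 3*z^3 - 13*z^2 + 15*z) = z*(z + 3)*(z^3 - 3*z^2 - 13*z + 15) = z*(z - 1)*(z + 3)*(z^2 - 2*z - 15) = z*(z - 1)*(z + 3)^2*(z - 5)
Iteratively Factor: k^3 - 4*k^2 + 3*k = (k - 1)*(k^2 - 3*k) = k*(k - 1)*(k - 3)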